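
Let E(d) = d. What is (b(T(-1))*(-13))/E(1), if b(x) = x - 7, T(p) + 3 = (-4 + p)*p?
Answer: 65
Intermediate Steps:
T(p) = -3 + p*(-4 + p) (T(p) = -3 + (-4 + p)*p = -3 + p*(-4 + p))
b(x) = -7 + x
(b(T(-1))*(-13))/E(1) = ((-7 + (-3 + (-1)**2 - 4*(-1)))*(-13))/1 = ((-7 + (-3 + 1 + 4))*(-13))*1 = ((-7 + 2)*(-13))*1 = -5*(-13)*1 = 65*1 = 65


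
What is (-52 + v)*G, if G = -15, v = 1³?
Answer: 765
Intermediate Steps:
v = 1
(-52 + v)*G = (-52 + 1)*(-15) = -51*(-15) = 765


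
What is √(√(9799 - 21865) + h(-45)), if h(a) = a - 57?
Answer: √(-102 + I*√12066) ≈ 4.8939 + 11.223*I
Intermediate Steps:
h(a) = -57 + a
√(√(9799 - 21865) + h(-45)) = √(√(9799 - 21865) + (-57 - 45)) = √(√(-12066) - 102) = √(I*√12066 - 102) = √(-102 + I*√12066)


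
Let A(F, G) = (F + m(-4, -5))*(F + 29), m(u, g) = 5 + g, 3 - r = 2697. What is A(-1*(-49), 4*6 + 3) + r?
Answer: 1128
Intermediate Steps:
r = -2694 (r = 3 - 1*2697 = 3 - 2697 = -2694)
A(F, G) = F*(29 + F) (A(F, G) = (F + (5 - 5))*(F + 29) = (F + 0)*(29 + F) = F*(29 + F))
A(-1*(-49), 4*6 + 3) + r = (-1*(-49))*(29 - 1*(-49)) - 2694 = 49*(29 + 49) - 2694 = 49*78 - 2694 = 3822 - 2694 = 1128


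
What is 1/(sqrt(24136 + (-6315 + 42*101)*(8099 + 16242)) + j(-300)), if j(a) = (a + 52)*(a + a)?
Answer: -I/(sqrt(50434757) - 148800*I) ≈ 6.7052e-6 - 3.2002e-7*I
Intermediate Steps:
j(a) = 2*a*(52 + a) (j(a) = (52 + a)*(2*a) = 2*a*(52 + a))
1/(sqrt(24136 + (-6315 + 42*101)*(8099 + 16242)) + j(-300)) = 1/(sqrt(24136 + (-6315 + 42*101)*(8099 + 16242)) + 2*(-300)*(52 - 300)) = 1/(sqrt(24136 + (-6315 + 4242)*24341) + 2*(-300)*(-248)) = 1/(sqrt(24136 - 2073*24341) + 148800) = 1/(sqrt(24136 - 50458893) + 148800) = 1/(sqrt(-50434757) + 148800) = 1/(I*sqrt(50434757) + 148800) = 1/(148800 + I*sqrt(50434757))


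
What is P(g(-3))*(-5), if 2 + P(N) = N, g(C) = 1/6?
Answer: 55/6 ≈ 9.1667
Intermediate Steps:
g(C) = 1/6
P(N) = -2 + N
P(g(-3))*(-5) = (-2 + 1/6)*(-5) = -11/6*(-5) = 55/6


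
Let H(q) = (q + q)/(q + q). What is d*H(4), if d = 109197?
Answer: 109197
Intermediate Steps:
H(q) = 1 (H(q) = (2*q)/((2*q)) = (2*q)*(1/(2*q)) = 1)
d*H(4) = 109197*1 = 109197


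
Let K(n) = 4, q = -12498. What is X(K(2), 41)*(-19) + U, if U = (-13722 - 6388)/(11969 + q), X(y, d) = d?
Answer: -391981/529 ≈ -740.98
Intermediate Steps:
U = 20110/529 (U = (-13722 - 6388)/(11969 - 12498) = -20110/(-529) = -20110*(-1/529) = 20110/529 ≈ 38.015)
X(K(2), 41)*(-19) + U = 41*(-19) + 20110/529 = -779 + 20110/529 = -391981/529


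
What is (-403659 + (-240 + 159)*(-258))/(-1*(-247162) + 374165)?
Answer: -127587/207109 ≈ -0.61604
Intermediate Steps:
(-403659 + (-240 + 159)*(-258))/(-1*(-247162) + 374165) = (-403659 - 81*(-258))/(247162 + 374165) = (-403659 + 20898)/621327 = -382761*1/621327 = -127587/207109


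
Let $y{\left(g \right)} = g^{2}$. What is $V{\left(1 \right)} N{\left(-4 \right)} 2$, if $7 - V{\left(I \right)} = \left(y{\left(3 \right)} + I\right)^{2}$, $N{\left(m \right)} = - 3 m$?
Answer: $-2232$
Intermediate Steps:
$V{\left(I \right)} = 7 - \left(9 + I\right)^{2}$ ($V{\left(I \right)} = 7 - \left(3^{2} + I\right)^{2} = 7 - \left(9 + I\right)^{2}$)
$V{\left(1 \right)} N{\left(-4 \right)} 2 = \left(7 - \left(9 + 1\right)^{2}\right) \left(\left(-3\right) \left(-4\right)\right) 2 = \left(7 - 10^{2}\right) 12 \cdot 2 = \left(7 - 100\right) 12 \cdot 2 = \left(-93\right) 12 \cdot 2 = \left(-1116\right) 2 = -2232$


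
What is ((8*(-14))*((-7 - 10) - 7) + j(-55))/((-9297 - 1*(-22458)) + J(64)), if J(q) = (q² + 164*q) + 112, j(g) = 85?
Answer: 2773/27865 ≈ 0.099516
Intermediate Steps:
J(q) = 112 + q² + 164*q
((8*(-14))*((-7 - 10) - 7) + j(-55))/((-9297 - 1*(-22458)) + J(64)) = ((8*(-14))*((-7 - 10) - 7) + 85)/((-9297 - 1*(-22458)) + (112 + 64² + 164*64)) = (-112*(-17 - 7) + 85)/((-9297 + 22458) + (112 + 4096 + 10496)) = (-112*(-24) + 85)/(13161 + 14704) = (2688 + 85)/27865 = 2773*(1/27865) = 2773/27865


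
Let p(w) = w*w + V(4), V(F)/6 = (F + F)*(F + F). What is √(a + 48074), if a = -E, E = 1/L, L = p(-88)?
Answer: √49624674817/1016 ≈ 219.26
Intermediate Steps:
V(F) = 24*F² (V(F) = 6*((F + F)*(F + F)) = 6*((2*F)*(2*F)) = 6*(4*F²) = 24*F²)
p(w) = 384 + w² (p(w) = w*w + 24*4² = w² + 24*16 = w² + 384 = 384 + w²)
L = 8128 (L = 384 + (-88)² = 384 + 7744 = 8128)
E = 1/8128 ≈ 0.00012303
a = -1/8128 (a = -1*1/8128 = -1/8128 ≈ -0.00012303)
√(a + 48074) = √(-1/8128 + 48074) = √(390745471/8128) = √49624674817/1016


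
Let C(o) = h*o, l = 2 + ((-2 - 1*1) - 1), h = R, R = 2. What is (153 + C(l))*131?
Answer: 19519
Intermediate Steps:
h = 2
l = -2 (l = 2 + ((-2 - 1) - 1) = 2 + (-3 - 1) = 2 - 4 = -2)
C(o) = 2*o
(153 + C(l))*131 = (153 + 2*(-2))*131 = (153 - 4)*131 = 149*131 = 19519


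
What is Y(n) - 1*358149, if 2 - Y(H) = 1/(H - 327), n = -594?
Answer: -329853386/921 ≈ -3.5815e+5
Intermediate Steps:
Y(H) = 2 - 1/(-327 + H) (Y(H) = 2 - 1/(H - 327) = 2 - 1/(-327 + H))
Y(n) - 1*358149 = (-655 + 2*(-594))/(-327 - 594) - 1*358149 = (-655 - 1188)/(-921) - 358149 = -1/921*(-1843) - 358149 = 1843/921 - 358149 = -329853386/921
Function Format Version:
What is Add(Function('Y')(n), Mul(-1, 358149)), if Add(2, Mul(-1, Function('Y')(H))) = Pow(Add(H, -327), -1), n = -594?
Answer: Rational(-329853386, 921) ≈ -3.5815e+5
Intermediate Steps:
Function('Y')(H) = Add(2, Mul(-1, Pow(Add(-327, H), -1))) (Function('Y')(H) = Add(2, Mul(-1, Pow(Add(H, -327), -1))) = Add(2, Mul(-1, Pow(Add(-327, H), -1))))
Add(Function('Y')(n), Mul(-1, 358149)) = Add(Mul(Pow(Add(-327, -594), -1), Add(-655, Mul(2, -594))), Mul(-1, 358149)) = Add(Mul(Pow(-921, -1), Add(-655, -1188)), -358149) = Add(Mul(Rational(-1, 921), -1843), -358149) = Add(Rational(1843, 921), -358149) = Rational(-329853386, 921)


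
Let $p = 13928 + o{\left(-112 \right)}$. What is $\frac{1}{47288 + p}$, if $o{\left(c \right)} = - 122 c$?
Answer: $\frac{1}{74880} \approx 1.3355 \cdot 10^{-5}$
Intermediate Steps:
$p = 27592$ ($p = 13928 - -13664 = 13928 + 13664 = 27592$)
$\frac{1}{47288 + p} = \frac{1}{47288 + 27592} = \frac{1}{74880}$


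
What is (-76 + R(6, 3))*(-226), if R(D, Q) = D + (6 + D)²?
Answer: -16724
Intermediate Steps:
(-76 + R(6, 3))*(-226) = (-76 + (6 + (6 + 6)²))*(-226) = (-76 + (6 + 12²))*(-226) = (-76 + (6 + 144))*(-226) = (-76 + 150)*(-226) = 74*(-226) = -16724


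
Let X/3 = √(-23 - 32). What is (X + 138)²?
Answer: 18549 + 828*I*√55 ≈ 18549.0 + 6140.6*I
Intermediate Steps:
X = 3*I*√55 (X = 3*√(-23 - 32) = 3*√(-55) = 3*(I*√55) = 3*I*√55 ≈ 22.249*I)
(X + 138)² = (3*I*√55 + 138)² = (138 + 3*I*√55)²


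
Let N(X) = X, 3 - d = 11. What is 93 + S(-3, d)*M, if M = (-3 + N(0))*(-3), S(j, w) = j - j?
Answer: 93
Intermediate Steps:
d = -8 (d = 3 - 1*11 = 3 - 11 = -8)
S(j, w) = 0
M = 9 (M = (-3 + 0)*(-3) = -3*(-3) = 9)
93 + S(-3, d)*M = 93 + 0*9 = 93 + 0 = 93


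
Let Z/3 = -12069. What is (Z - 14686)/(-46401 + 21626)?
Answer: 50893/24775 ≈ 2.0542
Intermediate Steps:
Z = -36207 (Z = 3*(-12069) = -36207)
(Z - 14686)/(-46401 + 21626) = (-36207 - 14686)/(-46401 + 21626) = -50893/(-24775) = -50893*(-1/24775) = 50893/24775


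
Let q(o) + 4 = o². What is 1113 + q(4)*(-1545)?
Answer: -17427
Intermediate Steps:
q(o) = -4 + o²
1113 + q(4)*(-1545) = 1113 + (-4 + 4²)*(-1545) = 1113 + (-4 + 16)*(-1545) = 1113 + 12*(-1545) = 1113 - 18540 = -17427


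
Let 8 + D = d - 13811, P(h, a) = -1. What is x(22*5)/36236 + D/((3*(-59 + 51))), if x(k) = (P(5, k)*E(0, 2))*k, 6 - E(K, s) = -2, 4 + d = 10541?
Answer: 4954393/36236 ≈ 136.73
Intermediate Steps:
d = 10537 (d = -4 + 10541 = 10537)
E(K, s) = 8 (E(K, s) = 6 - 1*(-2) = 6 + 2 = 8)
x(k) = -8*k (x(k) = (-1*8)*k = -8*k)
D = -3282 (D = -8 + (10537 - 13811) = -8 - 3274 = -3282)
x(22*5)/36236 + D/((3*(-59 + 51))) = -176*5/36236 - 3282*1/(3*(-59 + 51)) = -8*110*(1/36236) - 3282/(3*(-8)) = -880*1/36236 - 3282/(-24) = -220/9059 - 3282*(-1/24) = -220/9059 + 547/4 = 4954393/36236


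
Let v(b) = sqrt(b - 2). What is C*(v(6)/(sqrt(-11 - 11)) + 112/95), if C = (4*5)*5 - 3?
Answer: 10864/95 - 97*I*sqrt(22)/11 ≈ 114.36 - 41.361*I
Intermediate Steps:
v(b) = sqrt(-2 + b)
C = 97 (C = 20*5 - 3 = 100 - 3 = 97)
C*(v(6)/(sqrt(-11 - 11)) + 112/95) = 97*(sqrt(-2 + 6)/(sqrt(-11 - 11)) + 112/95) = 97*(sqrt(4)/(sqrt(-22)) + 112*(1/95)) = 97*(2/((I*sqrt(22))) + 112/95) = 97*(2*(-I*sqrt(22)/22) + 112/95) = 97*(-I*sqrt(22)/11 + 112/95) = 97*(112/95 - I*sqrt(22)/11) = 10864/95 - 97*I*sqrt(22)/11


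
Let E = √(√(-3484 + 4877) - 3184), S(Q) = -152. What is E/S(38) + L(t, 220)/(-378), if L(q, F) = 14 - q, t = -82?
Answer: -16/63 - I*√(3184 - √1393)/152 ≈ -0.25397 - 0.36905*I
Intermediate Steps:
E = √(-3184 + √1393) (E = √(√1393 - 3184) = √(-3184 + √1393) ≈ 56.095*I)
E/S(38) + L(t, 220)/(-378) = √(-3184 + √1393)/(-152) + (14 - 1*(-82))/(-378) = √(-3184 + √1393)*(-1/152) + (14 + 82)*(-1/378) = -√(-3184 + √1393)/152 + 96*(-1/378) = -√(-3184 + √1393)/152 - 16/63 = -16/63 - √(-3184 + √1393)/152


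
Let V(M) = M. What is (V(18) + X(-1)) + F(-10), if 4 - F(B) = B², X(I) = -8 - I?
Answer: -85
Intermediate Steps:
F(B) = 4 - B²
(V(18) + X(-1)) + F(-10) = (18 + (-8 - 1*(-1))) + (4 - 1*(-10)²) = (18 + (-8 + 1)) + (4 - 1*100) = (18 - 7) + (4 - 100) = 11 - 96 = -85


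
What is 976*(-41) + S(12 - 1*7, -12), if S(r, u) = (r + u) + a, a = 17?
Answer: -40006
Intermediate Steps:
S(r, u) = 17 + r + u (S(r, u) = (r + u) + 17 = 17 + r + u)
976*(-41) + S(12 - 1*7, -12) = 976*(-41) + (17 + (12 - 1*7) - 12) = -40016 + (17 + (12 - 7) - 12) = -40016 + (17 + 5 - 12) = -40016 + 10 = -40006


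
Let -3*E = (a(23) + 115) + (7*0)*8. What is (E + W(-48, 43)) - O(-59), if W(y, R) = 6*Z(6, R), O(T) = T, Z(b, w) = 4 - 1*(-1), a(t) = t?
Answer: 43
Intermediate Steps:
Z(b, w) = 5 (Z(b, w) = 4 + 1 = 5)
W(y, R) = 30 (W(y, R) = 6*5 = 30)
E = -46 (E = -((23 + 115) + (7*0)*8)/3 = -(138 + 0*8)/3 = -(138 + 0)/3 = -1/3*138 = -46)
(E + W(-48, 43)) - O(-59) = (-46 + 30) - 1*(-59) = -16 + 59 = 43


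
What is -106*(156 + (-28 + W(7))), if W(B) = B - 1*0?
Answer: -14310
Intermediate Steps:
W(B) = B (W(B) = B + 0 = B)
-106*(156 + (-28 + W(7))) = -106*(156 + (-28 + 7)) = -106*(156 - 21) = -106*135 = -14310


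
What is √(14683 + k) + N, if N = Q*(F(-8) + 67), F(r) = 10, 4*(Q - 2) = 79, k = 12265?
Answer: 6699/4 + 2*√6737 ≈ 1838.9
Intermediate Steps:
Q = 87/4 (Q = 2 + (¼)*79 = 2 + 79/4 = 87/4 ≈ 21.750)
N = 6699/4 (N = 87*(10 + 67)/4 = (87/4)*77 = 6699/4 ≈ 1674.8)
√(14683 + k) + N = √(14683 + 12265) + 6699/4 = √26948 + 6699/4 = 2*√6737 + 6699/4 = 6699/4 + 2*√6737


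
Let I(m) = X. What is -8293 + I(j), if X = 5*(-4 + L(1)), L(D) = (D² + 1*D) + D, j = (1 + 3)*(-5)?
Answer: -8298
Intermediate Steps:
j = -20 (j = 4*(-5) = -20)
L(D) = D² + 2*D (L(D) = (D² + D) + D = (D + D²) + D = D² + 2*D)
X = -5 (X = 5*(-4 + 1*(2 + 1)) = 5*(-4 + 1*3) = 5*(-4 + 3) = 5*(-1) = -5)
I(m) = -5
-8293 + I(j) = -8293 - 5 = -8298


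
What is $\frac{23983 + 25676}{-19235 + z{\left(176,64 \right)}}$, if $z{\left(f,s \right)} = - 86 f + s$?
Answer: $- \frac{49659}{34307} \approx -1.4475$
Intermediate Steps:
$z{\left(f,s \right)} = s - 86 f$
$\frac{23983 + 25676}{-19235 + z{\left(176,64 \right)}} = \frac{23983 + 25676}{-19235 + \left(64 - 15136\right)} = \frac{49659}{-19235 + \left(64 - 15136\right)} = \frac{49659}{-19235 - 15072} = \frac{49659}{-34307} = 49659 \left(- \frac{1}{34307}\right) = - \frac{49659}{34307}$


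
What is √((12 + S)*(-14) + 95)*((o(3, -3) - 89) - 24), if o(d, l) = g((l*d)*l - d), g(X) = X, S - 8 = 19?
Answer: -89*I*√451 ≈ -1890.1*I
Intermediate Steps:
S = 27 (S = 8 + 19 = 27)
o(d, l) = -d + d*l² (o(d, l) = (l*d)*l - d = (d*l)*l - d = d*l² - d = -d + d*l²)
√((12 + S)*(-14) + 95)*((o(3, -3) - 89) - 24) = √((12 + 27)*(-14) + 95)*((3*(-1 + (-3)²) - 89) - 24) = √(39*(-14) + 95)*((3*(-1 + 9) - 89) - 24) = √(-546 + 95)*((3*8 - 89) - 24) = √(-451)*((24 - 89) - 24) = (I*√451)*(-65 - 24) = (I*√451)*(-89) = -89*I*√451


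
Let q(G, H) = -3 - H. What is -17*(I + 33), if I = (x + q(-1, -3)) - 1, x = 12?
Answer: -748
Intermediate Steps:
I = 11 (I = (12 + (-3 - 1*(-3))) - 1 = (12 + (-3 + 3)) - 1 = (12 + 0) - 1 = 12 - 1 = 11)
-17*(I + 33) = -17*(11 + 33) = -17*44 = -748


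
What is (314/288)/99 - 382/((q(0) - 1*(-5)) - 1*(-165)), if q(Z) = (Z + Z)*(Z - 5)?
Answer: -2709551/1211760 ≈ -2.2360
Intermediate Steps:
q(Z) = 2*Z*(-5 + Z) (q(Z) = (2*Z)*(-5 + Z) = 2*Z*(-5 + Z))
(314/288)/99 - 382/((q(0) - 1*(-5)) - 1*(-165)) = (314/288)/99 - 382/((2*0*(-5 + 0) - 1*(-5)) - 1*(-165)) = (314*(1/288))*(1/99) - 382/((2*0*(-5) + 5) + 165) = (157/144)*(1/99) - 382/((0 + 5) + 165) = 157/14256 - 382/(5 + 165) = 157/14256 - 382/170 = 157/14256 - 382*1/170 = 157/14256 - 191/85 = -2709551/1211760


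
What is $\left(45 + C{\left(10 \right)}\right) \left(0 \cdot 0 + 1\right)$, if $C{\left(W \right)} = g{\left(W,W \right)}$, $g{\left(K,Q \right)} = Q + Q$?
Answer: $65$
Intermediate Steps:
$g{\left(K,Q \right)} = 2 Q$
$C{\left(W \right)} = 2 W$
$\left(45 + C{\left(10 \right)}\right) \left(0 \cdot 0 + 1\right) = \left(45 + 2 \cdot 10\right) \left(0 \cdot 0 + 1\right) = \left(45 + 20\right) \left(0 + 1\right) = 65 \cdot 1 = 65$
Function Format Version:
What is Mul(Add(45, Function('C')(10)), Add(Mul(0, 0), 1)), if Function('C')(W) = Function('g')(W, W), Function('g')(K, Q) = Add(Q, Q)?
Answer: 65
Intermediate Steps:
Function('g')(K, Q) = Mul(2, Q)
Function('C')(W) = Mul(2, W)
Mul(Add(45, Function('C')(10)), Add(Mul(0, 0), 1)) = Mul(Add(45, Mul(2, 10)), Add(Mul(0, 0), 1)) = Mul(Add(45, 20), Add(0, 1)) = Mul(65, 1) = 65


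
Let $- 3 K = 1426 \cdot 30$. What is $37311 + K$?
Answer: $23051$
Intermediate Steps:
$K = -14260$ ($K = - \frac{1426 \cdot 30}{3} = \left(- \frac{1}{3}\right) 42780 = -14260$)
$37311 + K = 37311 - 14260 = 23051$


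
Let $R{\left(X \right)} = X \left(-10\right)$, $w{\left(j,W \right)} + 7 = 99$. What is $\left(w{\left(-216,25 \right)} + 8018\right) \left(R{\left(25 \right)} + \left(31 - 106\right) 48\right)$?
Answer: $-31223500$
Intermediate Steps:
$w{\left(j,W \right)} = 92$ ($w{\left(j,W \right)} = -7 + 99 = 92$)
$R{\left(X \right)} = - 10 X$
$\left(w{\left(-216,25 \right)} + 8018\right) \left(R{\left(25 \right)} + \left(31 - 106\right) 48\right) = \left(92 + 8018\right) \left(\left(-10\right) 25 + \left(31 - 106\right) 48\right) = 8110 \left(-250 - 3600\right) = 8110 \left(-3850\right) = -31223500$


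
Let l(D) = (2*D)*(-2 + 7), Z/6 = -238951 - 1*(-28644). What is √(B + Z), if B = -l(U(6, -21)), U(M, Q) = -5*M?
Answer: I*√1261542 ≈ 1123.2*I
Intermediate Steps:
Z = -1261842 (Z = 6*(-238951 - 1*(-28644)) = 6*(-238951 + 28644) = 6*(-210307) = -1261842)
l(D) = 10*D (l(D) = (2*D)*5 = 10*D)
B = 300 (B = -10*(-5*6) = -10*(-30) = -1*(-300) = 300)
√(B + Z) = √(300 - 1261842) = √(-1261542) = I*√1261542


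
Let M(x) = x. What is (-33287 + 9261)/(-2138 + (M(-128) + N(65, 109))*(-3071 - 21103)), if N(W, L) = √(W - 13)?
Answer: -18572902871/2382726198901 - 290402262*√13/2382726198901 ≈ -0.0082342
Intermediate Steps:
N(W, L) = √(-13 + W)
(-33287 + 9261)/(-2138 + (M(-128) + N(65, 109))*(-3071 - 21103)) = (-33287 + 9261)/(-2138 + (-128 + √(-13 + 65))*(-3071 - 21103)) = -24026/(-2138 + (-128 + √52)*(-24174)) = -24026/(-2138 + (-128 + 2*√13)*(-24174)) = -24026/(-2138 + (3094272 - 48348*√13)) = -24026/(3092134 - 48348*√13)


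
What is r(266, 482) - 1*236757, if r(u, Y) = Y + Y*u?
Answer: -108063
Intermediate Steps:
r(266, 482) - 1*236757 = 482*(1 + 266) - 1*236757 = 482*267 - 236757 = 128694 - 236757 = -108063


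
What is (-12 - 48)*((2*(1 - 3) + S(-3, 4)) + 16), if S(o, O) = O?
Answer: -960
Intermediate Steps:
(-12 - 48)*((2*(1 - 3) + S(-3, 4)) + 16) = (-12 - 48)*((2*(1 - 3) + 4) + 16) = -60*((2*(-2) + 4) + 16) = -60*((-4 + 4) + 16) = -60*(0 + 16) = -60*16 = -960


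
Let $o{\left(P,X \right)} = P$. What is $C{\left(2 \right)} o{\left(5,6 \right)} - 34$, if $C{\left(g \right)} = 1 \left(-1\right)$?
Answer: $-39$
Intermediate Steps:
$C{\left(g \right)} = -1$
$C{\left(2 \right)} o{\left(5,6 \right)} - 34 = \left(-1\right) 5 - 34 = -5 - 34 = -39$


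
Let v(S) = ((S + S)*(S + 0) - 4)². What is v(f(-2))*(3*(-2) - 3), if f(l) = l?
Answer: -144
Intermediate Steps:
v(S) = (-4 + 2*S²)² (v(S) = ((2*S)*S - 4)² = (2*S² - 4)² = (-4 + 2*S²)²)
v(f(-2))*(3*(-2) - 3) = (4*(-2 + (-2)²)²)*(3*(-2) - 3) = (4*(-2 + 4)²)*(-6 - 3) = (4*2²)*(-9) = (4*4)*(-9) = 16*(-9) = -144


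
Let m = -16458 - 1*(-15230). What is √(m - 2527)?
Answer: I*√3755 ≈ 61.278*I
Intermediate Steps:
m = -1228 (m = -16458 + 15230 = -1228)
√(m - 2527) = √(-1228 - 2527) = √(-3755) = I*√3755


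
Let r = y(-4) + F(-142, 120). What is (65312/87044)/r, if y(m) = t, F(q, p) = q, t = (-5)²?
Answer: -1256/195849 ≈ -0.0064131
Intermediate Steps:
t = 25
y(m) = 25
r = -117 (r = 25 - 142 = -117)
(65312/87044)/r = (65312/87044)/(-117) = (65312*(1/87044))*(-1/117) = (16328/21761)*(-1/117) = -1256/195849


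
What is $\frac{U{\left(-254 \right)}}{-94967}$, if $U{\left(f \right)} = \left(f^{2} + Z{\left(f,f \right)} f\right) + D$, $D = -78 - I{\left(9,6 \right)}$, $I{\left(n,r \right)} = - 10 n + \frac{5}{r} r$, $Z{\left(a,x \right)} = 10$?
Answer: $- \frac{61983}{94967} \approx -0.65268$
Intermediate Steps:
$I{\left(n,r \right)} = 5 - 10 n$ ($I{\left(n,r \right)} = - 10 n + 5 = 5 - 10 n$)
$D = 7$ ($D = -78 - \left(5 - 90\right) = -78 - -85 = -78 + 85 = 7$)
$U{\left(f \right)} = 7 + f^{2} + 10 f$ ($U{\left(f \right)} = \left(f^{2} + 10 f\right) + 7 = 7 + f^{2} + 10 f$)
$\frac{U{\left(-254 \right)}}{-94967} = \frac{7 + \left(-254\right)^{2} + 10 \left(-254\right)}{-94967} = \left(7 + 64516 - 2540\right) \left(- \frac{1}{94967}\right) = 61983 \left(- \frac{1}{94967}\right) = - \frac{61983}{94967}$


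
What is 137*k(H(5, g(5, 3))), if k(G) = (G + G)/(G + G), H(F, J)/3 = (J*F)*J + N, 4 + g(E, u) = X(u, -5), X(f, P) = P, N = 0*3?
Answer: 137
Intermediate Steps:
N = 0
g(E, u) = -9 (g(E, u) = -4 - 5 = -9)
H(F, J) = 3*F*J² (H(F, J) = 3*((J*F)*J + 0) = 3*((F*J)*J + 0) = 3*(F*J² + 0) = 3*(F*J²) = 3*F*J²)
k(G) = 1 (k(G) = (2*G)/((2*G)) = (2*G)*(1/(2*G)) = 1)
137*k(H(5, g(5, 3))) = 137*1 = 137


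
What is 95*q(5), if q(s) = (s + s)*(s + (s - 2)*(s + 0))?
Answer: 19000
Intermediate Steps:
q(s) = 2*s*(s + s*(-2 + s)) (q(s) = (2*s)*(s + (-2 + s)*s) = (2*s)*(s + s*(-2 + s)) = 2*s*(s + s*(-2 + s)))
95*q(5) = 95*(2*5²*(-1 + 5)) = 95*(2*25*4) = 95*200 = 19000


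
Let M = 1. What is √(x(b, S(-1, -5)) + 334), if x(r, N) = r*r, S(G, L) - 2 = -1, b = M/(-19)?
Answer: 5*√4823/19 ≈ 18.276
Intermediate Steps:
b = -1/19 (b = 1/(-19) = 1*(-1/19) = -1/19 ≈ -0.052632)
S(G, L) = 1 (S(G, L) = 2 - 1 = 1)
x(r, N) = r²
√(x(b, S(-1, -5)) + 334) = √((-1/19)² + 334) = √(1/361 + 334) = √(120575/361) = 5*√4823/19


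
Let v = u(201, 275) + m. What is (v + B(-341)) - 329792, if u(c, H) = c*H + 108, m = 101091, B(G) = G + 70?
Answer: -173589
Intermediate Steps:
B(G) = 70 + G
u(c, H) = 108 + H*c (u(c, H) = H*c + 108 = 108 + H*c)
v = 156474 (v = (108 + 275*201) + 101091 = (108 + 55275) + 101091 = 55383 + 101091 = 156474)
(v + B(-341)) - 329792 = (156474 + (70 - 341)) - 329792 = (156474 - 271) - 329792 = 156203 - 329792 = -173589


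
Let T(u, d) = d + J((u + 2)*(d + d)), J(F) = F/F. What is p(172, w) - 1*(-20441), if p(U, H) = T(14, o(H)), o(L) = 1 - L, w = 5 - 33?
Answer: 20471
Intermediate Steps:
w = -28
J(F) = 1
T(u, d) = 1 + d (T(u, d) = d + 1 = 1 + d)
p(U, H) = 2 - H (p(U, H) = 1 + (1 - H) = 2 - H)
p(172, w) - 1*(-20441) = (2 - 1*(-28)) - 1*(-20441) = (2 + 28) + 20441 = 30 + 20441 = 20471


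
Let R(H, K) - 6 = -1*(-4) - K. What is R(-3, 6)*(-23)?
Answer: -92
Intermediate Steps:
R(H, K) = 10 - K (R(H, K) = 6 + (-1*(-4) - K) = 6 + (4 - K) = 10 - K)
R(-3, 6)*(-23) = (10 - 1*6)*(-23) = (10 - 6)*(-23) = 4*(-23) = -92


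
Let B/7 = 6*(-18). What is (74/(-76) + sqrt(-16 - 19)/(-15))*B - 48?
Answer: 13074/19 + 252*I*sqrt(35)/5 ≈ 688.11 + 298.17*I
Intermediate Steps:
B = -756 (B = 7*(6*(-18)) = 7*(-108) = -756)
(74/(-76) + sqrt(-16 - 19)/(-15))*B - 48 = (74/(-76) + sqrt(-16 - 19)/(-15))*(-756) - 48 = (74*(-1/76) + sqrt(-35)*(-1/15))*(-756) - 48 = (-37/38 + (I*sqrt(35))*(-1/15))*(-756) - 48 = (-37/38 - I*sqrt(35)/15)*(-756) - 48 = (13986/19 + 252*I*sqrt(35)/5) - 48 = 13074/19 + 252*I*sqrt(35)/5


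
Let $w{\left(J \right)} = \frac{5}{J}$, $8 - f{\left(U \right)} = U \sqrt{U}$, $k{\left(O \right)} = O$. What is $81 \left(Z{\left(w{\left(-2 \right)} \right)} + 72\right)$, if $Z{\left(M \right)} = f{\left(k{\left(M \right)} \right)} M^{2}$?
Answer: $9882 + \frac{10125 i \sqrt{10}}{16} \approx 9882.0 + 2001.1 i$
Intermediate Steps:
$f{\left(U \right)} = 8 - U^{\frac{3}{2}}$ ($f{\left(U \right)} = 8 - U \sqrt{U} = 8 - U^{\frac{3}{2}}$)
$Z{\left(M \right)} = M^{2} \left(8 - M^{\frac{3}{2}}\right)$ ($Z{\left(M \right)} = \left(8 - M^{\frac{3}{2}}\right) M^{2} = M^{2} \left(8 - M^{\frac{3}{2}}\right)$)
$81 \left(Z{\left(w{\left(-2 \right)} \right)} + 72\right) = 81 \left(\left(\frac{5}{-2}\right)^{2} \left(8 - \left(\frac{5}{-2}\right)^{\frac{3}{2}}\right) + 72\right) = 81 \left(\left(5 \left(- \frac{1}{2}\right)\right)^{2} \left(8 - \left(5 \left(- \frac{1}{2}\right)\right)^{\frac{3}{2}}\right) + 72\right) = 81 \left(\left(- \frac{5}{2}\right)^{2} \left(8 - \left(- \frac{5}{2}\right)^{\frac{3}{2}}\right) + 72\right) = 81 \left(\frac{25 \left(8 - - \frac{5 i \sqrt{10}}{4}\right)}{4} + 72\right) = 81 \left(\frac{25 \left(8 + \frac{5 i \sqrt{10}}{4}\right)}{4} + 72\right) = 81 \left(\left(50 + \frac{125 i \sqrt{10}}{16}\right) + 72\right) = 81 \left(122 + \frac{125 i \sqrt{10}}{16}\right) = 9882 + \frac{10125 i \sqrt{10}}{16}$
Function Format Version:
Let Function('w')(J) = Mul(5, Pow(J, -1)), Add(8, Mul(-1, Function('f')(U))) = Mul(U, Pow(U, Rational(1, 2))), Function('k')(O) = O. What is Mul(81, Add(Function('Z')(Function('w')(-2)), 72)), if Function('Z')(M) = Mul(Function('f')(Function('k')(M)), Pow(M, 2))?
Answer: Add(9882, Mul(Rational(10125, 16), I, Pow(10, Rational(1, 2)))) ≈ Add(9882.0, Mul(2001.1, I))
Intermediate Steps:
Function('f')(U) = Add(8, Mul(-1, Pow(U, Rational(3, 2)))) (Function('f')(U) = Add(8, Mul(-1, Mul(U, Pow(U, Rational(1, 2))))) = Add(8, Mul(-1, Pow(U, Rational(3, 2)))))
Function('Z')(M) = Mul(Pow(M, 2), Add(8, Mul(-1, Pow(M, Rational(3, 2))))) (Function('Z')(M) = Mul(Add(8, Mul(-1, Pow(M, Rational(3, 2)))), Pow(M, 2)) = Mul(Pow(M, 2), Add(8, Mul(-1, Pow(M, Rational(3, 2))))))
Mul(81, Add(Function('Z')(Function('w')(-2)), 72)) = Mul(81, Add(Mul(Pow(Mul(5, Pow(-2, -1)), 2), Add(8, Mul(-1, Pow(Mul(5, Pow(-2, -1)), Rational(3, 2))))), 72)) = Mul(81, Add(Mul(Pow(Mul(5, Rational(-1, 2)), 2), Add(8, Mul(-1, Pow(Mul(5, Rational(-1, 2)), Rational(3, 2))))), 72)) = Mul(81, Add(Mul(Pow(Rational(-5, 2), 2), Add(8, Mul(-1, Pow(Rational(-5, 2), Rational(3, 2))))), 72)) = Mul(81, Add(Mul(Rational(25, 4), Add(8, Mul(-1, Mul(Rational(-5, 4), I, Pow(10, Rational(1, 2)))))), 72)) = Mul(81, Add(Mul(Rational(25, 4), Add(8, Mul(Rational(5, 4), I, Pow(10, Rational(1, 2))))), 72)) = Mul(81, Add(Add(50, Mul(Rational(125, 16), I, Pow(10, Rational(1, 2)))), 72)) = Mul(81, Add(122, Mul(Rational(125, 16), I, Pow(10, Rational(1, 2))))) = Add(9882, Mul(Rational(10125, 16), I, Pow(10, Rational(1, 2))))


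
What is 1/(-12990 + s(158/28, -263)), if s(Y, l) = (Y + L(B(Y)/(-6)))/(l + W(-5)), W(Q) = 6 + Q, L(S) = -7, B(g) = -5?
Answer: -3668/47647301 ≈ -7.6982e-5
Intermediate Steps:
s(Y, l) = (-7 + Y)/(1 + l) (s(Y, l) = (Y - 7)/(l + (6 - 5)) = (-7 + Y)/(l + 1) = (-7 + Y)/(1 + l))
1/(-12990 + s(158/28, -263)) = 1/(-12990 + (-7 + 158/28)/(1 - 263)) = 1/(-12990 + (-7 + 158*(1/28))/(-262)) = 1/(-12990 - (-7 + 79/14)/262) = 1/(-12990 - 1/262*(-19/14)) = 1/(-12990 + 19/3668) = 1/(-47647301/3668) = -3668/47647301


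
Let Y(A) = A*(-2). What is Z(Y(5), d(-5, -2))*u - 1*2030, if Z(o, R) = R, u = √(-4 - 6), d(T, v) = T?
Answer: -2030 - 5*I*√10 ≈ -2030.0 - 15.811*I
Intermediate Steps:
Y(A) = -2*A
u = I*√10 (u = √(-10) = I*√10 ≈ 3.1623*I)
Z(Y(5), d(-5, -2))*u - 1*2030 = -5*I*√10 - 1*2030 = -5*I*√10 - 2030 = -2030 - 5*I*√10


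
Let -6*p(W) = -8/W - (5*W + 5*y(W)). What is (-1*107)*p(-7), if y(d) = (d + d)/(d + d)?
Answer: 11663/21 ≈ 555.38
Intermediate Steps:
y(d) = 1 (y(d) = (2*d)/((2*d)) = (2*d)*(1/(2*d)) = 1)
p(W) = ⅚ + 4/(3*W) + 5*W/6 (p(W) = -(-8/W - (5 + 5*W))/6 = -(-8/W - 5*(1 + W))/6 = -(-8/W + (-5 - 5*W))/6 = -(-5 - 8/W - 5*W)/6 = ⅚ + 4/(3*W) + 5*W/6)
(-1*107)*p(-7) = (-1*107)*((⅙)*(8 + 5*(-7)*(1 - 7))/(-7)) = -107*(-1)*(8 + 5*(-7)*(-6))/(6*7) = -107*(-1)*(8 + 210)/(6*7) = -107*(-1)*218/(6*7) = -107*(-109/21) = 11663/21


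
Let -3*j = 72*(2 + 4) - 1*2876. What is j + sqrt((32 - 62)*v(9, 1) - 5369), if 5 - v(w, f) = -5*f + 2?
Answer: 2444/3 + I*sqrt(5609) ≈ 814.67 + 74.893*I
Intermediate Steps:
v(w, f) = 3 + 5*f (v(w, f) = 5 - (-5*f + 2) = 5 - (2 - 5*f) = 5 + (-2 + 5*f) = 3 + 5*f)
j = 2444/3 (j = -(72*(2 + 4) - 1*2876)/3 = -(72*6 - 2876)/3 = -(432 - 2876)/3 = -1/3*(-2444) = 2444/3 ≈ 814.67)
j + sqrt((32 - 62)*v(9, 1) - 5369) = 2444/3 + sqrt((32 - 62)*(3 + 5*1) - 5369) = 2444/3 + sqrt(-30*(3 + 5) - 5369) = 2444/3 + sqrt(-30*8 - 5369) = 2444/3 + sqrt(-240 - 5369) = 2444/3 + sqrt(-5609) = 2444/3 + I*sqrt(5609)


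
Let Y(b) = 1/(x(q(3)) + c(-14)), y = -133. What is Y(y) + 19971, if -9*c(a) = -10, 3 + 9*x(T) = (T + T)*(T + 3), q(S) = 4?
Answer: 139798/7 ≈ 19971.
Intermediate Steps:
x(T) = -⅓ + 2*T*(3 + T)/9 (x(T) = -⅓ + ((T + T)*(T + 3))/9 = -⅓ + ((2*T)*(3 + T))/9 = -⅓ + (2*T*(3 + T))/9 = -⅓ + 2*T*(3 + T)/9)
c(a) = 10/9 (c(a) = -⅑*(-10) = 10/9)
Y(b) = ⅐ (Y(b) = 1/((-⅓ + (⅔)*4 + (2/9)*4²) + 10/9) = 1/((-⅓ + 8/3 + (2/9)*16) + 10/9) = 1/((-⅓ + 8/3 + 32/9) + 10/9) = 1/(53/9 + 10/9) = 1/7 = ⅐)
Y(y) + 19971 = ⅐ + 19971 = 139798/7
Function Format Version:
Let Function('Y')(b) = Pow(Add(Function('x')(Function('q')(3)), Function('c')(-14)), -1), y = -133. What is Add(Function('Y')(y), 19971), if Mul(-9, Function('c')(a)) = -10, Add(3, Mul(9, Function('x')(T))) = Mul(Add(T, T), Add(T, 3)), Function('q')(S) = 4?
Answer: Rational(139798, 7) ≈ 19971.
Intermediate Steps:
Function('x')(T) = Add(Rational(-1, 3), Mul(Rational(2, 9), T, Add(3, T))) (Function('x')(T) = Add(Rational(-1, 3), Mul(Rational(1, 9), Mul(Add(T, T), Add(T, 3)))) = Add(Rational(-1, 3), Mul(Rational(1, 9), Mul(Mul(2, T), Add(3, T)))) = Add(Rational(-1, 3), Mul(Rational(1, 9), Mul(2, T, Add(3, T)))) = Add(Rational(-1, 3), Mul(Rational(2, 9), T, Add(3, T))))
Function('c')(a) = Rational(10, 9) (Function('c')(a) = Mul(Rational(-1, 9), -10) = Rational(10, 9))
Function('Y')(b) = Rational(1, 7) (Function('Y')(b) = Pow(Add(Add(Rational(-1, 3), Mul(Rational(2, 3), 4), Mul(Rational(2, 9), Pow(4, 2))), Rational(10, 9)), -1) = Pow(Add(Add(Rational(-1, 3), Rational(8, 3), Mul(Rational(2, 9), 16)), Rational(10, 9)), -1) = Pow(Add(Add(Rational(-1, 3), Rational(8, 3), Rational(32, 9)), Rational(10, 9)), -1) = Pow(Add(Rational(53, 9), Rational(10, 9)), -1) = Pow(7, -1) = Rational(1, 7))
Add(Function('Y')(y), 19971) = Add(Rational(1, 7), 19971) = Rational(139798, 7)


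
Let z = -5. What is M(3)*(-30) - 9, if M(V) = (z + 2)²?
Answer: -279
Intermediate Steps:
M(V) = 9 (M(V) = (-5 + 2)² = (-3)² = 9)
M(3)*(-30) - 9 = 9*(-30) - 9 = -270 - 9 = -279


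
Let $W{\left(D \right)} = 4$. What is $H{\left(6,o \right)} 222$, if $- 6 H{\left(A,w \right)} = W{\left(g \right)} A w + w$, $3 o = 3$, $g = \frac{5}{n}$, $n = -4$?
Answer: $-925$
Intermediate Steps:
$g = - \frac{5}{4}$ ($g = \frac{5}{-4} = 5 \left(- \frac{1}{4}\right) = - \frac{5}{4} \approx -1.25$)
$o = 1$ ($o = \frac{1}{3} \cdot 3 = 1$)
$H{\left(A,w \right)} = - \frac{w}{6} - \frac{2 A w}{3}$ ($H{\left(A,w \right)} = - \frac{4 A w + w}{6} = - \frac{w + 4 A w}{6} = - \frac{w}{6} - \frac{2 A w}{3}$)
$H{\left(6,o \right)} 222 = \left(- \frac{1}{6}\right) 1 \left(1 + 4 \cdot 6\right) 222 = \left(- \frac{1}{6}\right) 1 \left(1 + 24\right) 222 = \left(- \frac{1}{6}\right) 1 \cdot 25 \cdot 222 = \left(- \frac{25}{6}\right) 222 = -925$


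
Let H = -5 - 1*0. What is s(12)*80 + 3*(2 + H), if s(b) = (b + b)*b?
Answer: 23031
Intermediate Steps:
s(b) = 2*b² (s(b) = (2*b)*b = 2*b²)
H = -5 (H = -5 + 0 = -5)
s(12)*80 + 3*(2 + H) = (2*12²)*80 + 3*(2 - 5) = (2*144)*80 + 3*(-3) = 288*80 - 9 = 23040 - 9 = 23031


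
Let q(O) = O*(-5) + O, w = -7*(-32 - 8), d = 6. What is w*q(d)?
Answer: -6720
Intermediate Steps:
w = 280 (w = -7*(-40) = 280)
q(O) = -4*O (q(O) = -5*O + O = -4*O)
w*q(d) = 280*(-4*6) = 280*(-24) = -6720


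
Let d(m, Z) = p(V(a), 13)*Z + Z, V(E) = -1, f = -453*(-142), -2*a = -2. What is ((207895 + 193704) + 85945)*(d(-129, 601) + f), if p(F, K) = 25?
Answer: 38980117888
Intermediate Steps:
a = 1 (a = -½*(-2) = 1)
f = 64326
d(m, Z) = 26*Z (d(m, Z) = 25*Z + Z = 26*Z)
((207895 + 193704) + 85945)*(d(-129, 601) + f) = ((207895 + 193704) + 85945)*(26*601 + 64326) = (401599 + 85945)*(15626 + 64326) = 487544*79952 = 38980117888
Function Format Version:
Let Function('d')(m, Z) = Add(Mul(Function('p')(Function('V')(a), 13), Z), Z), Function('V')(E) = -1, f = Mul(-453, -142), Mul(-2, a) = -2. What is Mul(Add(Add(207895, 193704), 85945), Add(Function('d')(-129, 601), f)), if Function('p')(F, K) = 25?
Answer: 38980117888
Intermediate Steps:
a = 1 (a = Mul(Rational(-1, 2), -2) = 1)
f = 64326
Function('d')(m, Z) = Mul(26, Z) (Function('d')(m, Z) = Add(Mul(25, Z), Z) = Mul(26, Z))
Mul(Add(Add(207895, 193704), 85945), Add(Function('d')(-129, 601), f)) = Mul(Add(Add(207895, 193704), 85945), Add(Mul(26, 601), 64326)) = Mul(Add(401599, 85945), Add(15626, 64326)) = Mul(487544, 79952) = 38980117888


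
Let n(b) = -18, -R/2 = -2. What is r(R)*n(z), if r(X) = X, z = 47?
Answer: -72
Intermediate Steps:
R = 4 (R = -2*(-2) = 4)
r(R)*n(z) = 4*(-18) = -72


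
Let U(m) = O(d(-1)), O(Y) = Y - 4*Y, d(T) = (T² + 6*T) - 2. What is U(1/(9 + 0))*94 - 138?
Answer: 1836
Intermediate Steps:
d(T) = -2 + T² + 6*T
O(Y) = -3*Y
U(m) = 21 (U(m) = -3*(-2 + (-1)² + 6*(-1)) = -3*(-2 + 1 - 6) = -3*(-7) = 21)
U(1/(9 + 0))*94 - 138 = 21*94 - 138 = 1974 - 138 = 1836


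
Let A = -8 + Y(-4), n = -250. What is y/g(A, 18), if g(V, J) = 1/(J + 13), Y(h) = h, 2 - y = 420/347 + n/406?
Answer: 3068907/70441 ≈ 43.567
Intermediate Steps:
y = 98997/70441 (y = 2 - (420/347 - 250/406) = 2 - (420*(1/347) - 250*1/406) = 2 - (420/347 - 125/203) = 2 - 1*41885/70441 = 2 - 41885/70441 = 98997/70441 ≈ 1.4054)
A = -12 (A = -8 - 4 = -12)
g(V, J) = 1/(13 + J)
y/g(A, 18) = 98997/(70441*(1/(13 + 18))) = 98997/(70441*(1/31)) = (98997/70441)*31 = 3068907/70441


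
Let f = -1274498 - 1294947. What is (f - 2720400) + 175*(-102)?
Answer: -5307695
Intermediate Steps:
f = -2569445
(f - 2720400) + 175*(-102) = (-2569445 - 2720400) + 175*(-102) = -5289845 - 17850 = -5307695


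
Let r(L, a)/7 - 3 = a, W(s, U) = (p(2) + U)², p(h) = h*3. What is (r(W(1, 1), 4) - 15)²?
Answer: 1156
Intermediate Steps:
p(h) = 3*h
W(s, U) = (6 + U)² (W(s, U) = (3*2 + U)² = (6 + U)²)
r(L, a) = 21 + 7*a
(r(W(1, 1), 4) - 15)² = ((21 + 7*4) - 15)² = ((21 + 28) - 15)² = (49 - 15)² = 34² = 1156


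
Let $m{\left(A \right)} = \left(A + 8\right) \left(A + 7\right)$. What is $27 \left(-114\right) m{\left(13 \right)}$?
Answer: $-1292760$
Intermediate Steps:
$m{\left(A \right)} = \left(7 + A\right) \left(8 + A\right)$ ($m{\left(A \right)} = \left(8 + A\right) \left(7 + A\right) = \left(7 + A\right) \left(8 + A\right)$)
$27 \left(-114\right) m{\left(13 \right)} = 27 \left(-114\right) \left(56 + 13^{2} + 15 \cdot 13\right) = - 3078 \left(56 + 169 + 195\right) = \left(-3078\right) 420 = -1292760$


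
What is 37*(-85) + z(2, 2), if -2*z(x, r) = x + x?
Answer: -3147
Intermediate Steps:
z(x, r) = -x (z(x, r) = -(x + x)/2 = -x)
37*(-85) + z(2, 2) = 37*(-85) - 1*2 = -3145 - 2 = -3147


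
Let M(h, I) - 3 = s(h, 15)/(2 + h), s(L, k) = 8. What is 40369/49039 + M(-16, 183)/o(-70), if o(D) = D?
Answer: 18947147/24029110 ≈ 0.78851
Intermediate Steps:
M(h, I) = 3 + 8/(2 + h)
40369/49039 + M(-16, 183)/o(-70) = 40369/49039 + ((14 + 3*(-16))/(2 - 16))/(-70) = 40369*(1/49039) + ((14 - 48)/(-14))*(-1/70) = 40369/49039 - 1/14*(-34)*(-1/70) = 40369/49039 + (17/7)*(-1/70) = 40369/49039 - 17/490 = 18947147/24029110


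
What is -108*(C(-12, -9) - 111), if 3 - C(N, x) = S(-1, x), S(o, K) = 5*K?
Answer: 6804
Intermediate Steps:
C(N, x) = 3 - 5*x
-108*(C(-12, -9) - 111) = -108*((3 - 5*(-9)) - 111) = -108*((3 + 45) - 111) = -108*(48 - 111) = -108*(-63) = 6804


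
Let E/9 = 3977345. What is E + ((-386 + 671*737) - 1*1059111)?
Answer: 35231135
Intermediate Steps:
E = 35796105 (E = 9*3977345 = 35796105)
E + ((-386 + 671*737) - 1*1059111) = 35796105 + ((-386 + 671*737) - 1*1059111) = 35796105 + ((-386 + 494527) - 1059111) = 35796105 + (494141 - 1059111) = 35796105 - 564970 = 35231135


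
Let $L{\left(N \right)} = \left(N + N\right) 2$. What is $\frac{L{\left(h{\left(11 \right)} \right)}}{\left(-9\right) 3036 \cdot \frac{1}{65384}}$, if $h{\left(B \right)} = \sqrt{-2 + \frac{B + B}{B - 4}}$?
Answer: $- \frac{11888 \sqrt{14}}{4347} \approx -10.233$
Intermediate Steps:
$h{\left(B \right)} = \sqrt{-2 + \frac{2 B}{-4 + B}}$
$L{\left(N \right)} = 4 N$ ($L{\left(N \right)} = 2 N 2 = 4 N$)
$\frac{L{\left(h{\left(11 \right)} \right)}}{\left(-9\right) 3036 \cdot \frac{1}{65384}} = \frac{4 \cdot 2 \sqrt{2} \sqrt{\frac{1}{-4 + 11}}}{\left(-9\right) 3036 \cdot \frac{1}{65384}} = \frac{4 \cdot 2 \sqrt{2} \sqrt{\frac{1}{7}}}{\left(-27324\right) \frac{1}{65384}} = \frac{4 \frac{2 \sqrt{2}}{\sqrt{7}}}{- \frac{621}{1486}} = 4 \cdot 2 \sqrt{2} \frac{\sqrt{7}}{7} \left(- \frac{1486}{621}\right) = 4 \frac{2 \sqrt{14}}{7} \left(- \frac{1486}{621}\right) = \frac{8 \sqrt{14}}{7} \left(- \frac{1486}{621}\right) = - \frac{11888 \sqrt{14}}{4347}$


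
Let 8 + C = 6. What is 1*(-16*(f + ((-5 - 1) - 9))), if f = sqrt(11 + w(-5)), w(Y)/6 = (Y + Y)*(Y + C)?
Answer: 240 - 16*sqrt(431) ≈ -92.169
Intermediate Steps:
C = -2 (C = -8 + 6 = -2)
w(Y) = 12*Y*(-2 + Y) (w(Y) = 6*((Y + Y)*(Y - 2)) = 6*((2*Y)*(-2 + Y)) = 6*(2*Y*(-2 + Y)) = 12*Y*(-2 + Y))
f = sqrt(431) (f = sqrt(11 + 12*(-5)*(-2 - 5)) = sqrt(11 + 12*(-5)*(-7)) = sqrt(11 + 420) = sqrt(431) ≈ 20.761)
1*(-16*(f + ((-5 - 1) - 9))) = 1*(-16*(sqrt(431) + ((-5 - 1) - 9))) = 1*(-16*(sqrt(431) + (-6 - 9))) = 1*(-16*(sqrt(431) - 15)) = 1*(-16*(-15 + sqrt(431))) = 1*(240 - 16*sqrt(431)) = 240 - 16*sqrt(431)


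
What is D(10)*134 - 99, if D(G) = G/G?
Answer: 35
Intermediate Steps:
D(G) = 1
D(10)*134 - 99 = 1*134 - 99 = 134 - 99 = 35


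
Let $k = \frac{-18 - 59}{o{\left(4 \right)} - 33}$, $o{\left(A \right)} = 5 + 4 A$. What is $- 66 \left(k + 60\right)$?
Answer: $- \frac{8767}{2} \approx -4383.5$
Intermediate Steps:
$k = \frac{77}{12}$ ($k = \frac{-18 - 59}{\left(5 + 4 \cdot 4\right) - 33} = - \frac{77}{\left(5 + 16\right) - 33} = - \frac{77}{21 - 33} = - \frac{77}{-12} = \left(-77\right) \left(- \frac{1}{12}\right) = \frac{77}{12} \approx 6.4167$)
$- 66 \left(k + 60\right) = - 66 \left(\frac{77}{12} + 60\right) = \left(-66\right) \frac{797}{12} = - \frac{8767}{2}$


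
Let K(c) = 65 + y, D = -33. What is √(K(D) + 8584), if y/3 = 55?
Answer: √8814 ≈ 93.883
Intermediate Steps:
y = 165 (y = 3*55 = 165)
K(c) = 230 (K(c) = 65 + 165 = 230)
√(K(D) + 8584) = √(230 + 8584) = √8814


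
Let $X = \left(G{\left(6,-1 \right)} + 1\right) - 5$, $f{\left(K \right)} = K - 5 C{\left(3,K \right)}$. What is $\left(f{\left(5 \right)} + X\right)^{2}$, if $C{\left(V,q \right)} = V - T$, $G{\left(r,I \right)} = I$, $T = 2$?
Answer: $25$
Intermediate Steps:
$C{\left(V,q \right)} = -2 + V$ ($C{\left(V,q \right)} = V - 2 = -2 + V$)
$f{\left(K \right)} = -5 + K$ ($f{\left(K \right)} = K - 5 \left(-2 + 3\right) = K - 5 = -5 + K$)
$X = -5$ ($X = \left(-1 + 1\right) - 5 = 0 - 5 = -5$)
$\left(f{\left(5 \right)} + X\right)^{2} = \left(\left(-5 + 5\right) - 5\right)^{2} = \left(0 - 5\right)^{2} = \left(-5\right)^{2} = 25$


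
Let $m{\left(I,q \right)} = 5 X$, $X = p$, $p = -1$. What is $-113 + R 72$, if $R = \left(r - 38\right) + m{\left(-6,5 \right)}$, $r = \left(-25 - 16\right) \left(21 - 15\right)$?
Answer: $-20921$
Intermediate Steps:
$X = -1$
$r = -246$ ($r = \left(-41\right) 6 = -246$)
$m{\left(I,q \right)} = -5$ ($m{\left(I,q \right)} = 5 \left(-1\right) = -5$)
$R = -289$ ($R = \left(-246 - 38\right) - 5 = -284 - 5 = -289$)
$-113 + R 72 = -113 - 20808 = -20921$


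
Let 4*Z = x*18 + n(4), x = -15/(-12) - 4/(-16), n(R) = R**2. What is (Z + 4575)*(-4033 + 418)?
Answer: -66309945/4 ≈ -1.6577e+7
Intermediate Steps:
x = 3/2 (x = -15*(-1/12) - 4*(-1/16) = 5/4 + 1/4 = 3/2 ≈ 1.5000)
Z = 43/4 (Z = ((3/2)*18 + 4**2)/4 = (27 + 16)/4 = (1/4)*43 = 43/4 ≈ 10.750)
(Z + 4575)*(-4033 + 418) = (43/4 + 4575)*(-4033 + 418) = (18343/4)*(-3615) = -66309945/4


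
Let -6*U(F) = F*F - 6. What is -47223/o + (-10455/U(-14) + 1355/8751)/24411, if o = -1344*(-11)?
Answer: -5783527647865/1818339066432 ≈ -3.1807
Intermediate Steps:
U(F) = 1 - F²/6 (U(F) = -(F*F - 6)/6 = -(F² - 6)/6 = -(-6 + F²)/6 = 1 - F²/6)
o = 14784
-47223/o + (-10455/U(-14) + 1355/8751)/24411 = -47223/14784 + (-10455/(1 - ⅙*(-14)²) + 1355/8751)/24411 = -47223*1/14784 + (-10455/(1 - ⅙*196) + 1355*(1/8751))*(1/24411) = -1431/448 + (-10455/(1 - 98/3) + 1355/8751)*(1/24411) = -1431/448 + (-10455/(-95/3) + 1355/8751)*(1/24411) = -1431/448 + (-10455*(-3/95) + 1355/8751)*(1/24411) = -1431/448 + (6273/19 + 1355/8751)*(1/24411) = -1431/448 + (54920768/166269)*(1/24411) = -1431/448 + 54920768/4058792559 = -5783527647865/1818339066432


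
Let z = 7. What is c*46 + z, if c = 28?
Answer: 1295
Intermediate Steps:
c*46 + z = 28*46 + 7 = 1288 + 7 = 1295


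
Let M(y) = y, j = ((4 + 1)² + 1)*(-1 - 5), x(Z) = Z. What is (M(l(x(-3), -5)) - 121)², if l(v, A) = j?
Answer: 76729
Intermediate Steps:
j = -156 (j = (5² + 1)*(-6) = (25 + 1)*(-6) = 26*(-6) = -156)
l(v, A) = -156
(M(l(x(-3), -5)) - 121)² = (-156 - 121)² = (-277)² = 76729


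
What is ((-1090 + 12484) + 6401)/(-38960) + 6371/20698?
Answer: -12010675/80639408 ≈ -0.14894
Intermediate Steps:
((-1090 + 12484) + 6401)/(-38960) + 6371/20698 = (11394 + 6401)*(-1/38960) + 6371*(1/20698) = 17795*(-1/38960) + 6371/20698 = -3559/7792 + 6371/20698 = -12010675/80639408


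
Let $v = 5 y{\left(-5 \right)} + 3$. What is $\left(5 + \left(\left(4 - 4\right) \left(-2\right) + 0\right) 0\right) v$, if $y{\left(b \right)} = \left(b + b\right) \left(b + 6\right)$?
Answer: $-235$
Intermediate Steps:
$y{\left(b \right)} = 2 b \left(6 + b\right)$
$v = -47$ ($v = 5 \cdot 2 \left(-5\right) \left(6 - 5\right) + 3 = 5 \cdot 2 \left(-5\right) 1 + 3 = 5 \left(-10\right) + 3 = -50 + 3 = -47$)
$\left(5 + \left(\left(4 - 4\right) \left(-2\right) + 0\right) 0\right) v = \left(5 + \left(\left(4 - 4\right) \left(-2\right) + 0\right) 0\right) \left(-47\right) = \left(5 + \left(0 \left(-2\right) + 0\right) 0\right) \left(-47\right) = \left(5 + \left(0 + 0\right) 0\right) \left(-47\right) = \left(5 + 0 \cdot 0\right) \left(-47\right) = \left(5 + 0\right) \left(-47\right) = 5 \left(-47\right) = -235$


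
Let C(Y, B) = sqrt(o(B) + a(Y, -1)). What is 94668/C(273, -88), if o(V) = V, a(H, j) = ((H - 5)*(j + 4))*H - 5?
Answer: 31556*sqrt(219399)/73133 ≈ 202.11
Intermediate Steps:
a(H, j) = -5 + H*(-5 + H)*(4 + j) (a(H, j) = ((-5 + H)*(4 + j))*H - 5 = H*(-5 + H)*(4 + j) - 5 = -5 + H*(-5 + H)*(4 + j))
C(Y, B) = sqrt(-5 + B - 15*Y + 3*Y**2) (C(Y, B) = sqrt(B + (-5 - 20*Y + 4*Y**2 - Y**2 - 5*Y*(-1))) = sqrt(B + (-5 - 20*Y + 4*Y**2 - Y**2 + 5*Y)) = sqrt(B + (-5 - 15*Y + 3*Y**2)) = sqrt(-5 + B - 15*Y + 3*Y**2))
94668/C(273, -88) = 94668/(sqrt(-5 - 88 - 15*273 + 3*273**2)) = 94668/(sqrt(-5 - 88 - 4095 + 3*74529)) = 94668/(sqrt(-5 - 88 - 4095 + 223587)) = 94668/(sqrt(219399)) = 94668*(sqrt(219399)/219399) = 31556*sqrt(219399)/73133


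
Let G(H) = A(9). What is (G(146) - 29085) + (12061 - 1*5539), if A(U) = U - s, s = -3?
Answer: -22551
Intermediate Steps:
A(U) = 3 + U (A(U) = U - 1*(-3) = U + 3 = 3 + U)
G(H) = 12 (G(H) = 3 + 9 = 12)
(G(146) - 29085) + (12061 - 1*5539) = (12 - 29085) + (12061 - 1*5539) = -29073 + (12061 - 5539) = -29073 + 6522 = -22551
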